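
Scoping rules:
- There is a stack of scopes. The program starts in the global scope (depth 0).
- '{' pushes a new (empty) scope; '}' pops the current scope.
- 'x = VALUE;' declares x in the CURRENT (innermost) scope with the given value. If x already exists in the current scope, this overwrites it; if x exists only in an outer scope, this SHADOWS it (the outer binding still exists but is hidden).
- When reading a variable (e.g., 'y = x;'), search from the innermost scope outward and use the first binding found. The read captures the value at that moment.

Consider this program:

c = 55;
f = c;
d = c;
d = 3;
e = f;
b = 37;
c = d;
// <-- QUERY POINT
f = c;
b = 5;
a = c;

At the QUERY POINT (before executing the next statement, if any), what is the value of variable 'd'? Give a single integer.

Answer: 3

Derivation:
Step 1: declare c=55 at depth 0
Step 2: declare f=(read c)=55 at depth 0
Step 3: declare d=(read c)=55 at depth 0
Step 4: declare d=3 at depth 0
Step 5: declare e=(read f)=55 at depth 0
Step 6: declare b=37 at depth 0
Step 7: declare c=(read d)=3 at depth 0
Visible at query point: b=37 c=3 d=3 e=55 f=55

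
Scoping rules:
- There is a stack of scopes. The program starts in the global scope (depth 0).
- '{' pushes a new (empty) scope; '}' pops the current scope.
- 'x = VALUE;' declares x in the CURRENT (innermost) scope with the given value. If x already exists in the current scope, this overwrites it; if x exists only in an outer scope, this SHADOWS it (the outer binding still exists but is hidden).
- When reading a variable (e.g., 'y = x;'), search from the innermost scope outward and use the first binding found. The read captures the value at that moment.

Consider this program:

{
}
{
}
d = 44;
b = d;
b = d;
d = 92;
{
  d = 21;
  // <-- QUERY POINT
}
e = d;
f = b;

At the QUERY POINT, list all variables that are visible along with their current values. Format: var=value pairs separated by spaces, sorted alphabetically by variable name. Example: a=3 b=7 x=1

Step 1: enter scope (depth=1)
Step 2: exit scope (depth=0)
Step 3: enter scope (depth=1)
Step 4: exit scope (depth=0)
Step 5: declare d=44 at depth 0
Step 6: declare b=(read d)=44 at depth 0
Step 7: declare b=(read d)=44 at depth 0
Step 8: declare d=92 at depth 0
Step 9: enter scope (depth=1)
Step 10: declare d=21 at depth 1
Visible at query point: b=44 d=21

Answer: b=44 d=21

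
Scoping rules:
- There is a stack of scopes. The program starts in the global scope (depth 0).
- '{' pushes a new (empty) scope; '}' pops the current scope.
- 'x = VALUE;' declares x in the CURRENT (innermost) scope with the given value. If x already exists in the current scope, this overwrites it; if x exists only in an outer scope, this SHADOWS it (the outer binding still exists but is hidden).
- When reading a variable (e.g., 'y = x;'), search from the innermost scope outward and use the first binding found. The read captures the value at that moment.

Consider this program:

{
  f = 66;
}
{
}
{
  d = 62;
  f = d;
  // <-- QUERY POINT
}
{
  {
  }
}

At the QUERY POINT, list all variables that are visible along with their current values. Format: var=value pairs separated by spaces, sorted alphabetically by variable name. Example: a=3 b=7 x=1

Answer: d=62 f=62

Derivation:
Step 1: enter scope (depth=1)
Step 2: declare f=66 at depth 1
Step 3: exit scope (depth=0)
Step 4: enter scope (depth=1)
Step 5: exit scope (depth=0)
Step 6: enter scope (depth=1)
Step 7: declare d=62 at depth 1
Step 8: declare f=(read d)=62 at depth 1
Visible at query point: d=62 f=62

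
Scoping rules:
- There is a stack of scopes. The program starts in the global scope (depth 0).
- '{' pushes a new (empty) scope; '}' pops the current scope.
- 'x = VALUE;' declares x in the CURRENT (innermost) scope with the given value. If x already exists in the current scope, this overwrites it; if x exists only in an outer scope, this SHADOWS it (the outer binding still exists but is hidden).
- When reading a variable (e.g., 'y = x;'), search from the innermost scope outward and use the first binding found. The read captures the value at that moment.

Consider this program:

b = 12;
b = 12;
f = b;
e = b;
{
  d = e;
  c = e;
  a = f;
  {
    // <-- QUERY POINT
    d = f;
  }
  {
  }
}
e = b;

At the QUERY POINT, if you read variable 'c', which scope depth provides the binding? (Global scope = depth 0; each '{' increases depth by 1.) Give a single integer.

Answer: 1

Derivation:
Step 1: declare b=12 at depth 0
Step 2: declare b=12 at depth 0
Step 3: declare f=(read b)=12 at depth 0
Step 4: declare e=(read b)=12 at depth 0
Step 5: enter scope (depth=1)
Step 6: declare d=(read e)=12 at depth 1
Step 7: declare c=(read e)=12 at depth 1
Step 8: declare a=(read f)=12 at depth 1
Step 9: enter scope (depth=2)
Visible at query point: a=12 b=12 c=12 d=12 e=12 f=12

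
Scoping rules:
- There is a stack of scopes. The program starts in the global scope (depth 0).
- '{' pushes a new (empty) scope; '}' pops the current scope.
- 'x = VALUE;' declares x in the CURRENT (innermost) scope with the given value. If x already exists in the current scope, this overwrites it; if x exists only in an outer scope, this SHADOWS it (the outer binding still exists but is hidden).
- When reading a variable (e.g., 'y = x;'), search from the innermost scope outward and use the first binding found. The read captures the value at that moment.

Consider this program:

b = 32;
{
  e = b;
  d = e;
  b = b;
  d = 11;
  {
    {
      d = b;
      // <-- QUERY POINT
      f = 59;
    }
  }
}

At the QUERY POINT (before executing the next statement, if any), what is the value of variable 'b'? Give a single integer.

Answer: 32

Derivation:
Step 1: declare b=32 at depth 0
Step 2: enter scope (depth=1)
Step 3: declare e=(read b)=32 at depth 1
Step 4: declare d=(read e)=32 at depth 1
Step 5: declare b=(read b)=32 at depth 1
Step 6: declare d=11 at depth 1
Step 7: enter scope (depth=2)
Step 8: enter scope (depth=3)
Step 9: declare d=(read b)=32 at depth 3
Visible at query point: b=32 d=32 e=32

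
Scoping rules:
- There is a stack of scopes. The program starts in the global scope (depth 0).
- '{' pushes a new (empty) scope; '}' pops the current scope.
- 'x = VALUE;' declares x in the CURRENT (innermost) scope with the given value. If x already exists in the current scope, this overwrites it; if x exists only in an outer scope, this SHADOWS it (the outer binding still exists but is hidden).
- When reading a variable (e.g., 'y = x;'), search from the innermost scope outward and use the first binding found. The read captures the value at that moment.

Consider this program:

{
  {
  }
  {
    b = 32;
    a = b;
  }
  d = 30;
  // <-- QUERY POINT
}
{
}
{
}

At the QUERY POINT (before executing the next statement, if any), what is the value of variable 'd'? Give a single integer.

Answer: 30

Derivation:
Step 1: enter scope (depth=1)
Step 2: enter scope (depth=2)
Step 3: exit scope (depth=1)
Step 4: enter scope (depth=2)
Step 5: declare b=32 at depth 2
Step 6: declare a=(read b)=32 at depth 2
Step 7: exit scope (depth=1)
Step 8: declare d=30 at depth 1
Visible at query point: d=30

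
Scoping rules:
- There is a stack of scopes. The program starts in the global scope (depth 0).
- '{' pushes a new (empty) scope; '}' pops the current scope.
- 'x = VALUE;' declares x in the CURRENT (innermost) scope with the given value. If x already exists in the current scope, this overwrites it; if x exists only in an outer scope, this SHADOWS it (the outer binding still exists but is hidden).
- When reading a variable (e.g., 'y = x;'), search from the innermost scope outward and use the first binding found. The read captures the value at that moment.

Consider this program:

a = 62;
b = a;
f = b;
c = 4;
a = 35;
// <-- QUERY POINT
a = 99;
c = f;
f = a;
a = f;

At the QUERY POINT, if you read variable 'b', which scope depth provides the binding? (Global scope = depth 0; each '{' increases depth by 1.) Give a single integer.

Answer: 0

Derivation:
Step 1: declare a=62 at depth 0
Step 2: declare b=(read a)=62 at depth 0
Step 3: declare f=(read b)=62 at depth 0
Step 4: declare c=4 at depth 0
Step 5: declare a=35 at depth 0
Visible at query point: a=35 b=62 c=4 f=62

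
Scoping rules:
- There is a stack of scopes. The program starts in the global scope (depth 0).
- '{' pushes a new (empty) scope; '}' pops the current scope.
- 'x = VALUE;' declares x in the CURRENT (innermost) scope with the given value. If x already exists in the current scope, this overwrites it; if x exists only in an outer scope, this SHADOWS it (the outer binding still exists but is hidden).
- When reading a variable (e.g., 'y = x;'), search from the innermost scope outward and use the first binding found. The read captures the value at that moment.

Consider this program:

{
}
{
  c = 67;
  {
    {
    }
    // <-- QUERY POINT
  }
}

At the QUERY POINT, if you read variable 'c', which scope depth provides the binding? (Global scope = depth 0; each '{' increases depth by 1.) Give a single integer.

Step 1: enter scope (depth=1)
Step 2: exit scope (depth=0)
Step 3: enter scope (depth=1)
Step 4: declare c=67 at depth 1
Step 5: enter scope (depth=2)
Step 6: enter scope (depth=3)
Step 7: exit scope (depth=2)
Visible at query point: c=67

Answer: 1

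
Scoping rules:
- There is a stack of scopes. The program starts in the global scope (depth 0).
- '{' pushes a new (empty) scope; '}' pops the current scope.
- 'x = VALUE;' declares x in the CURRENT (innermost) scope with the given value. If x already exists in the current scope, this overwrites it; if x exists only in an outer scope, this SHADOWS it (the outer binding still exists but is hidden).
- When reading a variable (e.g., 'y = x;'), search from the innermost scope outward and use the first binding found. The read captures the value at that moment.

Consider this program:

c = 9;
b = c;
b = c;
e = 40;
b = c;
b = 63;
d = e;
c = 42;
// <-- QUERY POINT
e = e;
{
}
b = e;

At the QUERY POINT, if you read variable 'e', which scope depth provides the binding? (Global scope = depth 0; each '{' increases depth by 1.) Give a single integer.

Answer: 0

Derivation:
Step 1: declare c=9 at depth 0
Step 2: declare b=(read c)=9 at depth 0
Step 3: declare b=(read c)=9 at depth 0
Step 4: declare e=40 at depth 0
Step 5: declare b=(read c)=9 at depth 0
Step 6: declare b=63 at depth 0
Step 7: declare d=(read e)=40 at depth 0
Step 8: declare c=42 at depth 0
Visible at query point: b=63 c=42 d=40 e=40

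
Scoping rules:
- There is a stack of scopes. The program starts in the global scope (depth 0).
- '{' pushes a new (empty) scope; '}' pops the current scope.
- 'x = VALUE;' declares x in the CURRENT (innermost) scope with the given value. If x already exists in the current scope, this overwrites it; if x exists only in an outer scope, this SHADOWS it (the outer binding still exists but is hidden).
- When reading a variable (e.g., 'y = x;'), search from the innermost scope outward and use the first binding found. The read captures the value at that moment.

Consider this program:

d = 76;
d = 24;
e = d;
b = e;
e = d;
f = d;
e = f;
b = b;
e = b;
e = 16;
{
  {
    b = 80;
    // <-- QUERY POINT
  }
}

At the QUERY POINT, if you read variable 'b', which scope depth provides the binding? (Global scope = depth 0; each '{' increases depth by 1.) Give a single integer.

Answer: 2

Derivation:
Step 1: declare d=76 at depth 0
Step 2: declare d=24 at depth 0
Step 3: declare e=(read d)=24 at depth 0
Step 4: declare b=(read e)=24 at depth 0
Step 5: declare e=(read d)=24 at depth 0
Step 6: declare f=(read d)=24 at depth 0
Step 7: declare e=(read f)=24 at depth 0
Step 8: declare b=(read b)=24 at depth 0
Step 9: declare e=(read b)=24 at depth 0
Step 10: declare e=16 at depth 0
Step 11: enter scope (depth=1)
Step 12: enter scope (depth=2)
Step 13: declare b=80 at depth 2
Visible at query point: b=80 d=24 e=16 f=24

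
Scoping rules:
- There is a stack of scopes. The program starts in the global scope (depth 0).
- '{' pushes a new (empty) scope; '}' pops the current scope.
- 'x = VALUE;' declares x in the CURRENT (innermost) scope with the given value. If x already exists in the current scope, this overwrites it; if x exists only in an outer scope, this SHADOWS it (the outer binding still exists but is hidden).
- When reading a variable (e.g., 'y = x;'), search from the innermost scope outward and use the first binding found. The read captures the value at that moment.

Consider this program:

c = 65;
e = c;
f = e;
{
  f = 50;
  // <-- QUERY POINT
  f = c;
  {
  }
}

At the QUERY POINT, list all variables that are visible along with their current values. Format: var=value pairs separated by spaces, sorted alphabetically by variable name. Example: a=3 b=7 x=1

Step 1: declare c=65 at depth 0
Step 2: declare e=(read c)=65 at depth 0
Step 3: declare f=(read e)=65 at depth 0
Step 4: enter scope (depth=1)
Step 5: declare f=50 at depth 1
Visible at query point: c=65 e=65 f=50

Answer: c=65 e=65 f=50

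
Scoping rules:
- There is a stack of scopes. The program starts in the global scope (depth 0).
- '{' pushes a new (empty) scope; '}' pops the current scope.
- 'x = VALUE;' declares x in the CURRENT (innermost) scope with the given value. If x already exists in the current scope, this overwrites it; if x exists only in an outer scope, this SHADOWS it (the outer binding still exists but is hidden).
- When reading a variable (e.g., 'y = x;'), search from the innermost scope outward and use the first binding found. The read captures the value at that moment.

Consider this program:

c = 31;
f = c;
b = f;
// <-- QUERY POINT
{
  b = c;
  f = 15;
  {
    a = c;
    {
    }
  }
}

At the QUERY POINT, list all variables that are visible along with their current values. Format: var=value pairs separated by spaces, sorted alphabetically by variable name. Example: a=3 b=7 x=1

Answer: b=31 c=31 f=31

Derivation:
Step 1: declare c=31 at depth 0
Step 2: declare f=(read c)=31 at depth 0
Step 3: declare b=(read f)=31 at depth 0
Visible at query point: b=31 c=31 f=31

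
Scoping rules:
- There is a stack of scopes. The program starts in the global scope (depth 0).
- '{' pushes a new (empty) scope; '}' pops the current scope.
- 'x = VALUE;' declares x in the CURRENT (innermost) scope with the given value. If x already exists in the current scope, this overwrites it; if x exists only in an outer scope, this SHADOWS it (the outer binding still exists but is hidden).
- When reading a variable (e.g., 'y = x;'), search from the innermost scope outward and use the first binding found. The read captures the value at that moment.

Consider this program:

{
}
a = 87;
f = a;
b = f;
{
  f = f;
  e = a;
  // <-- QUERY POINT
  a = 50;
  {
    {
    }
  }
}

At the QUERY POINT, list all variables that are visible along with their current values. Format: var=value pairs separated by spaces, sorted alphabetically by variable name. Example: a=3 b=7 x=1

Answer: a=87 b=87 e=87 f=87

Derivation:
Step 1: enter scope (depth=1)
Step 2: exit scope (depth=0)
Step 3: declare a=87 at depth 0
Step 4: declare f=(read a)=87 at depth 0
Step 5: declare b=(read f)=87 at depth 0
Step 6: enter scope (depth=1)
Step 7: declare f=(read f)=87 at depth 1
Step 8: declare e=(read a)=87 at depth 1
Visible at query point: a=87 b=87 e=87 f=87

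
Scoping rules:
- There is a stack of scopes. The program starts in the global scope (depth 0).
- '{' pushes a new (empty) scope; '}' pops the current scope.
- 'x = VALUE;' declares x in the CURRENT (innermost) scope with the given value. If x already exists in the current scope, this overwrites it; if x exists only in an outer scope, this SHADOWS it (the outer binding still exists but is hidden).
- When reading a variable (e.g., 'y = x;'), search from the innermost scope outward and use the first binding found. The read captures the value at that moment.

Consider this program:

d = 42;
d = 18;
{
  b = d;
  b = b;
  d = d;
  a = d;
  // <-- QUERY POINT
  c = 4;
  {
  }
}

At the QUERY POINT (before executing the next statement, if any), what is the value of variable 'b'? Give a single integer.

Step 1: declare d=42 at depth 0
Step 2: declare d=18 at depth 0
Step 3: enter scope (depth=1)
Step 4: declare b=(read d)=18 at depth 1
Step 5: declare b=(read b)=18 at depth 1
Step 6: declare d=(read d)=18 at depth 1
Step 7: declare a=(read d)=18 at depth 1
Visible at query point: a=18 b=18 d=18

Answer: 18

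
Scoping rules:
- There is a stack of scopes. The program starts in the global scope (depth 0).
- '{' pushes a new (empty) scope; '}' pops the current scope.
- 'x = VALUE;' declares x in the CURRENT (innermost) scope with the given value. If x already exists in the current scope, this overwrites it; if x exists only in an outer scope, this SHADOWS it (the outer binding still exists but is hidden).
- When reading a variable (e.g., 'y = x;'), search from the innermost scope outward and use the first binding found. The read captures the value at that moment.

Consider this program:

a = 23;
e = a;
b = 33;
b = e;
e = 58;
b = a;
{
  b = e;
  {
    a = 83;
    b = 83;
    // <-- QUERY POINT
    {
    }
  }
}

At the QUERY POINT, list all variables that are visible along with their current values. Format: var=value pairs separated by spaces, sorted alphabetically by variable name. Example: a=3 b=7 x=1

Answer: a=83 b=83 e=58

Derivation:
Step 1: declare a=23 at depth 0
Step 2: declare e=(read a)=23 at depth 0
Step 3: declare b=33 at depth 0
Step 4: declare b=(read e)=23 at depth 0
Step 5: declare e=58 at depth 0
Step 6: declare b=(read a)=23 at depth 0
Step 7: enter scope (depth=1)
Step 8: declare b=(read e)=58 at depth 1
Step 9: enter scope (depth=2)
Step 10: declare a=83 at depth 2
Step 11: declare b=83 at depth 2
Visible at query point: a=83 b=83 e=58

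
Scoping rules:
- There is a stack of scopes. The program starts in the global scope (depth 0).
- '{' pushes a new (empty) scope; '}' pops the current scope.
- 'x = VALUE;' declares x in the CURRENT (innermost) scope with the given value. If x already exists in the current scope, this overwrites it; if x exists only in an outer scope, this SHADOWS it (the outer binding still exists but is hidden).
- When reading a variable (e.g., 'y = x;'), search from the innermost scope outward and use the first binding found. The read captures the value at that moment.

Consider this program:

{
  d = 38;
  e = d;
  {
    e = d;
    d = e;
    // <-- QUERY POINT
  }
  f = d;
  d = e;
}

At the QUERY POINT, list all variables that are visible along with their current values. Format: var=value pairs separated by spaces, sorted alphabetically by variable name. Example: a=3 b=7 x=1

Step 1: enter scope (depth=1)
Step 2: declare d=38 at depth 1
Step 3: declare e=(read d)=38 at depth 1
Step 4: enter scope (depth=2)
Step 5: declare e=(read d)=38 at depth 2
Step 6: declare d=(read e)=38 at depth 2
Visible at query point: d=38 e=38

Answer: d=38 e=38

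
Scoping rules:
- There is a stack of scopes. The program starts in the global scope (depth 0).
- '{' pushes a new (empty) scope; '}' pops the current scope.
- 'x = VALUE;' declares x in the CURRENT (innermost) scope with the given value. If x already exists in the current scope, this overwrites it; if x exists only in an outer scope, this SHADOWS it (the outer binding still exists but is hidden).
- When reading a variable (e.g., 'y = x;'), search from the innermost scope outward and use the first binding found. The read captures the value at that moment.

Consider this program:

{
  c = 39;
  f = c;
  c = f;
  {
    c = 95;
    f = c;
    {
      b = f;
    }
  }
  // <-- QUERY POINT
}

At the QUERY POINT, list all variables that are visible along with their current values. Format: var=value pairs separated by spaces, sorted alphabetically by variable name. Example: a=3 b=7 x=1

Answer: c=39 f=39

Derivation:
Step 1: enter scope (depth=1)
Step 2: declare c=39 at depth 1
Step 3: declare f=(read c)=39 at depth 1
Step 4: declare c=(read f)=39 at depth 1
Step 5: enter scope (depth=2)
Step 6: declare c=95 at depth 2
Step 7: declare f=(read c)=95 at depth 2
Step 8: enter scope (depth=3)
Step 9: declare b=(read f)=95 at depth 3
Step 10: exit scope (depth=2)
Step 11: exit scope (depth=1)
Visible at query point: c=39 f=39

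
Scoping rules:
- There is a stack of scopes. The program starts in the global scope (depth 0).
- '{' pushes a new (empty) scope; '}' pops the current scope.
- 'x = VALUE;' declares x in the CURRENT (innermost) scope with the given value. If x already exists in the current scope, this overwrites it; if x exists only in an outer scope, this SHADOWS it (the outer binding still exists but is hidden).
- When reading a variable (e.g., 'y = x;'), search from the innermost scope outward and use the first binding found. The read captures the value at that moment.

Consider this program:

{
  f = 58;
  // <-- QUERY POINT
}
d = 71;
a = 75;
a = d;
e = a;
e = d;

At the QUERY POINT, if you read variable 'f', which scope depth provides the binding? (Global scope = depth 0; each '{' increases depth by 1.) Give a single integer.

Answer: 1

Derivation:
Step 1: enter scope (depth=1)
Step 2: declare f=58 at depth 1
Visible at query point: f=58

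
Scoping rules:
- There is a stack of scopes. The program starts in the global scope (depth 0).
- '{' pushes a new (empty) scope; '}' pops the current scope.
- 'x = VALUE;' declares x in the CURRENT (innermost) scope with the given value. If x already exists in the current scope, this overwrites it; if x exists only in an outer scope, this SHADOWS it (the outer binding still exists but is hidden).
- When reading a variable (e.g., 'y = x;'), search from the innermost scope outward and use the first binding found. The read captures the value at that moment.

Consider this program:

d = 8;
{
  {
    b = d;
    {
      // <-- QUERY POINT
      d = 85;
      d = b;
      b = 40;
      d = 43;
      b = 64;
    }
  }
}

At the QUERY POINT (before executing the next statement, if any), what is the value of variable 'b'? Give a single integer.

Answer: 8

Derivation:
Step 1: declare d=8 at depth 0
Step 2: enter scope (depth=1)
Step 3: enter scope (depth=2)
Step 4: declare b=(read d)=8 at depth 2
Step 5: enter scope (depth=3)
Visible at query point: b=8 d=8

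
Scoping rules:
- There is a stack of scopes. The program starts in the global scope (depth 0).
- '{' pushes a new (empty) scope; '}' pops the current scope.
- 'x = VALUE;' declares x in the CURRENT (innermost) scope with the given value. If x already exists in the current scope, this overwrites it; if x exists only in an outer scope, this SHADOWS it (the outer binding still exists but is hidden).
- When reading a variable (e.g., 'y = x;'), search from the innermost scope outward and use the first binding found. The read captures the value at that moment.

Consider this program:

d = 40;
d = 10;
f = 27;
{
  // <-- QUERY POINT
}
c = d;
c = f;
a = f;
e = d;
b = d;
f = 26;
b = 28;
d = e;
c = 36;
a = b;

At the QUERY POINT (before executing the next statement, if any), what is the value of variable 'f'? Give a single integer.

Step 1: declare d=40 at depth 0
Step 2: declare d=10 at depth 0
Step 3: declare f=27 at depth 0
Step 4: enter scope (depth=1)
Visible at query point: d=10 f=27

Answer: 27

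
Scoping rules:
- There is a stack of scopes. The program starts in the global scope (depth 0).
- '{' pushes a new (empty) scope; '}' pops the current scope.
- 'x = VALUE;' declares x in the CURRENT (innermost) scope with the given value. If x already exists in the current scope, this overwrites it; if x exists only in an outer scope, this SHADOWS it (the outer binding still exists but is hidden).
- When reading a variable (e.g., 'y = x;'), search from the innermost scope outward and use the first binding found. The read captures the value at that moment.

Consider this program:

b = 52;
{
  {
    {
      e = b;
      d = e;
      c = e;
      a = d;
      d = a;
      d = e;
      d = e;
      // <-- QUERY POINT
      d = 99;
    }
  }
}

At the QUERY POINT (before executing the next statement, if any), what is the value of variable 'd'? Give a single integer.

Answer: 52

Derivation:
Step 1: declare b=52 at depth 0
Step 2: enter scope (depth=1)
Step 3: enter scope (depth=2)
Step 4: enter scope (depth=3)
Step 5: declare e=(read b)=52 at depth 3
Step 6: declare d=(read e)=52 at depth 3
Step 7: declare c=(read e)=52 at depth 3
Step 8: declare a=(read d)=52 at depth 3
Step 9: declare d=(read a)=52 at depth 3
Step 10: declare d=(read e)=52 at depth 3
Step 11: declare d=(read e)=52 at depth 3
Visible at query point: a=52 b=52 c=52 d=52 e=52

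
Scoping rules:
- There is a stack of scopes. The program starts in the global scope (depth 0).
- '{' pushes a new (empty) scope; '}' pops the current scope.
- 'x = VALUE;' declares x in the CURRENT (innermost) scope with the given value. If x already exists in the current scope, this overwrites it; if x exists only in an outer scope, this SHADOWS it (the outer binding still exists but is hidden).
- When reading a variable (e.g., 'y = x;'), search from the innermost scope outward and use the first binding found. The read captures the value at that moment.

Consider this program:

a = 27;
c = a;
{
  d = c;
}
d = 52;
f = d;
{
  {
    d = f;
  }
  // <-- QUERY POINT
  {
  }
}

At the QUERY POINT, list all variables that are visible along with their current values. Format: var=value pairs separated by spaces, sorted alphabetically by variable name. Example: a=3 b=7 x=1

Step 1: declare a=27 at depth 0
Step 2: declare c=(read a)=27 at depth 0
Step 3: enter scope (depth=1)
Step 4: declare d=(read c)=27 at depth 1
Step 5: exit scope (depth=0)
Step 6: declare d=52 at depth 0
Step 7: declare f=(read d)=52 at depth 0
Step 8: enter scope (depth=1)
Step 9: enter scope (depth=2)
Step 10: declare d=(read f)=52 at depth 2
Step 11: exit scope (depth=1)
Visible at query point: a=27 c=27 d=52 f=52

Answer: a=27 c=27 d=52 f=52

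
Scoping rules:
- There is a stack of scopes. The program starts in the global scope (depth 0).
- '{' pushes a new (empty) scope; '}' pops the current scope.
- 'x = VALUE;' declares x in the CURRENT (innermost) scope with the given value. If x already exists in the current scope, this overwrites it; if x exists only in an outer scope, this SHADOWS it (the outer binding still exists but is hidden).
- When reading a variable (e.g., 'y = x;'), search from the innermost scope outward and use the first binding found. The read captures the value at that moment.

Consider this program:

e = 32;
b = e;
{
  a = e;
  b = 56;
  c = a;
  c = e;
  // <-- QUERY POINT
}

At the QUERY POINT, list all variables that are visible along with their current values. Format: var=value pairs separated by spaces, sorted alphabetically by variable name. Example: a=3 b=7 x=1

Answer: a=32 b=56 c=32 e=32

Derivation:
Step 1: declare e=32 at depth 0
Step 2: declare b=(read e)=32 at depth 0
Step 3: enter scope (depth=1)
Step 4: declare a=(read e)=32 at depth 1
Step 5: declare b=56 at depth 1
Step 6: declare c=(read a)=32 at depth 1
Step 7: declare c=(read e)=32 at depth 1
Visible at query point: a=32 b=56 c=32 e=32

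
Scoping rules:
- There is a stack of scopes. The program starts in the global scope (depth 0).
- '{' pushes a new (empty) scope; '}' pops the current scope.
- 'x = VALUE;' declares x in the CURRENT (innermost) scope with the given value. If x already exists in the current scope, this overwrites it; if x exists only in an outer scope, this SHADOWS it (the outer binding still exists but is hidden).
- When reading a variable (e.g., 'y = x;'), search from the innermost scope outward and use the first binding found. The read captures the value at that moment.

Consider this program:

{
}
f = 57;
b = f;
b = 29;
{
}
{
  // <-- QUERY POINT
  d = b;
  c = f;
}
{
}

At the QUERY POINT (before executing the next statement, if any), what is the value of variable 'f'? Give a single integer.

Answer: 57

Derivation:
Step 1: enter scope (depth=1)
Step 2: exit scope (depth=0)
Step 3: declare f=57 at depth 0
Step 4: declare b=(read f)=57 at depth 0
Step 5: declare b=29 at depth 0
Step 6: enter scope (depth=1)
Step 7: exit scope (depth=0)
Step 8: enter scope (depth=1)
Visible at query point: b=29 f=57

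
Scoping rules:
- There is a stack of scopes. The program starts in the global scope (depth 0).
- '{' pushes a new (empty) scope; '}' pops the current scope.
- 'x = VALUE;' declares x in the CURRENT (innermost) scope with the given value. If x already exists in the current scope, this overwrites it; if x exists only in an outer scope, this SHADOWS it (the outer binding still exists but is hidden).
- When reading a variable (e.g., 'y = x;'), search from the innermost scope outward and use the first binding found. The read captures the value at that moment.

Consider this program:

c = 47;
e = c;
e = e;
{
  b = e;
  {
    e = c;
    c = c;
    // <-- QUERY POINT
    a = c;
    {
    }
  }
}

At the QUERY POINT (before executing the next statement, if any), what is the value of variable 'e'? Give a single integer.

Step 1: declare c=47 at depth 0
Step 2: declare e=(read c)=47 at depth 0
Step 3: declare e=(read e)=47 at depth 0
Step 4: enter scope (depth=1)
Step 5: declare b=(read e)=47 at depth 1
Step 6: enter scope (depth=2)
Step 7: declare e=(read c)=47 at depth 2
Step 8: declare c=(read c)=47 at depth 2
Visible at query point: b=47 c=47 e=47

Answer: 47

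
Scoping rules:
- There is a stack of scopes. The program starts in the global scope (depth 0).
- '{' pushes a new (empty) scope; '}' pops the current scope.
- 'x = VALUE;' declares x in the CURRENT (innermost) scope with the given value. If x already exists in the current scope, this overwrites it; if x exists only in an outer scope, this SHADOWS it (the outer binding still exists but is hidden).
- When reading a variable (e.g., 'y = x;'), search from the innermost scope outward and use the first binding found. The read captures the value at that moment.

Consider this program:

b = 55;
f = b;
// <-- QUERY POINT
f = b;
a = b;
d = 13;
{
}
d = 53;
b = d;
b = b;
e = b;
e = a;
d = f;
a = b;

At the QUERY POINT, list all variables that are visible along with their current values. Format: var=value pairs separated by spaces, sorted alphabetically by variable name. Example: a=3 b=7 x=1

Step 1: declare b=55 at depth 0
Step 2: declare f=(read b)=55 at depth 0
Visible at query point: b=55 f=55

Answer: b=55 f=55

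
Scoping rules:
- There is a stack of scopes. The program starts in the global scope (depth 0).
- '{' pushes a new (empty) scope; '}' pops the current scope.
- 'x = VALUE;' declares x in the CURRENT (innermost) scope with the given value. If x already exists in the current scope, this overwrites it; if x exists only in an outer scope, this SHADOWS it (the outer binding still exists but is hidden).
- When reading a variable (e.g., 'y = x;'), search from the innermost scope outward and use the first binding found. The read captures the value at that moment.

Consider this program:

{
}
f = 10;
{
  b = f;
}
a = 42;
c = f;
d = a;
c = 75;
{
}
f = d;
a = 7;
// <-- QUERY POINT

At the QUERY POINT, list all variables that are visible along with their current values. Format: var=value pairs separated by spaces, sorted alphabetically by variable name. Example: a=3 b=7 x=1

Answer: a=7 c=75 d=42 f=42

Derivation:
Step 1: enter scope (depth=1)
Step 2: exit scope (depth=0)
Step 3: declare f=10 at depth 0
Step 4: enter scope (depth=1)
Step 5: declare b=(read f)=10 at depth 1
Step 6: exit scope (depth=0)
Step 7: declare a=42 at depth 0
Step 8: declare c=(read f)=10 at depth 0
Step 9: declare d=(read a)=42 at depth 0
Step 10: declare c=75 at depth 0
Step 11: enter scope (depth=1)
Step 12: exit scope (depth=0)
Step 13: declare f=(read d)=42 at depth 0
Step 14: declare a=7 at depth 0
Visible at query point: a=7 c=75 d=42 f=42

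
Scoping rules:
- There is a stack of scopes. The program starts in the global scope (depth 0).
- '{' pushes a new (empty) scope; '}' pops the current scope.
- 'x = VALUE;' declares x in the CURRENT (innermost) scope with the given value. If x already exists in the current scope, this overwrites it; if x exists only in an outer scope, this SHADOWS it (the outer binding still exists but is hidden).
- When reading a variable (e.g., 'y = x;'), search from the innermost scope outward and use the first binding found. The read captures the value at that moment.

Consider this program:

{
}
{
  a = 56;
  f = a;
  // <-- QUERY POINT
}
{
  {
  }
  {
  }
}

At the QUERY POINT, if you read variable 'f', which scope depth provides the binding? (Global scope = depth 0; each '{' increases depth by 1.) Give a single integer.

Step 1: enter scope (depth=1)
Step 2: exit scope (depth=0)
Step 3: enter scope (depth=1)
Step 4: declare a=56 at depth 1
Step 5: declare f=(read a)=56 at depth 1
Visible at query point: a=56 f=56

Answer: 1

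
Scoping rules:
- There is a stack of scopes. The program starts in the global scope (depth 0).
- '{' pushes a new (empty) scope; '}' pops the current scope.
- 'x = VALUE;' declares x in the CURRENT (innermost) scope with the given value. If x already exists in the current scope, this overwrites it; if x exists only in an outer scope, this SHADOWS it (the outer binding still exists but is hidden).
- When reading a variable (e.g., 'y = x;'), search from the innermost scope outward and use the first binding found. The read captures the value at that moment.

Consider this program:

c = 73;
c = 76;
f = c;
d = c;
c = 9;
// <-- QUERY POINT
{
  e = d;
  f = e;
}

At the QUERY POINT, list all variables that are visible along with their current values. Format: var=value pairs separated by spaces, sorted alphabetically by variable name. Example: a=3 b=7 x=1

Answer: c=9 d=76 f=76

Derivation:
Step 1: declare c=73 at depth 0
Step 2: declare c=76 at depth 0
Step 3: declare f=(read c)=76 at depth 0
Step 4: declare d=(read c)=76 at depth 0
Step 5: declare c=9 at depth 0
Visible at query point: c=9 d=76 f=76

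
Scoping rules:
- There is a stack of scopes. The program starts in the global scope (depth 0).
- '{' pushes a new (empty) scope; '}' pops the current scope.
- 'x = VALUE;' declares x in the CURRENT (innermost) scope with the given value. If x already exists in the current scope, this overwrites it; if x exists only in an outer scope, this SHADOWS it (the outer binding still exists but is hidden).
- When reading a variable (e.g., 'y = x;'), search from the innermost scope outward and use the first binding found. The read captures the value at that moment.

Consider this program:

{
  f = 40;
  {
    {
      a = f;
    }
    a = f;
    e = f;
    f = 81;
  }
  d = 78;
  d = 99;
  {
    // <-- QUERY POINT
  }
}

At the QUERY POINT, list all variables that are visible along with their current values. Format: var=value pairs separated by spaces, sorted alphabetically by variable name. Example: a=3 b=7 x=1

Answer: d=99 f=40

Derivation:
Step 1: enter scope (depth=1)
Step 2: declare f=40 at depth 1
Step 3: enter scope (depth=2)
Step 4: enter scope (depth=3)
Step 5: declare a=(read f)=40 at depth 3
Step 6: exit scope (depth=2)
Step 7: declare a=(read f)=40 at depth 2
Step 8: declare e=(read f)=40 at depth 2
Step 9: declare f=81 at depth 2
Step 10: exit scope (depth=1)
Step 11: declare d=78 at depth 1
Step 12: declare d=99 at depth 1
Step 13: enter scope (depth=2)
Visible at query point: d=99 f=40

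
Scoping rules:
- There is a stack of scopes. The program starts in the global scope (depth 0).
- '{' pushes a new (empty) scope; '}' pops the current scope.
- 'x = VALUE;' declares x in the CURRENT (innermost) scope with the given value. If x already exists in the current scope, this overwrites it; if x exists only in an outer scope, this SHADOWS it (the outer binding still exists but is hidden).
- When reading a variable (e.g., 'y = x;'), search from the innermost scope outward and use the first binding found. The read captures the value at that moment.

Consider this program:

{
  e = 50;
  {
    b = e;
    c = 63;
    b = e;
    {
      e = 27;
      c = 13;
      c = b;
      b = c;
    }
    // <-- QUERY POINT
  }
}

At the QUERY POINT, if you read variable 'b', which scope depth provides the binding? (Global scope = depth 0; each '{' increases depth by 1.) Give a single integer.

Answer: 2

Derivation:
Step 1: enter scope (depth=1)
Step 2: declare e=50 at depth 1
Step 3: enter scope (depth=2)
Step 4: declare b=(read e)=50 at depth 2
Step 5: declare c=63 at depth 2
Step 6: declare b=(read e)=50 at depth 2
Step 7: enter scope (depth=3)
Step 8: declare e=27 at depth 3
Step 9: declare c=13 at depth 3
Step 10: declare c=(read b)=50 at depth 3
Step 11: declare b=(read c)=50 at depth 3
Step 12: exit scope (depth=2)
Visible at query point: b=50 c=63 e=50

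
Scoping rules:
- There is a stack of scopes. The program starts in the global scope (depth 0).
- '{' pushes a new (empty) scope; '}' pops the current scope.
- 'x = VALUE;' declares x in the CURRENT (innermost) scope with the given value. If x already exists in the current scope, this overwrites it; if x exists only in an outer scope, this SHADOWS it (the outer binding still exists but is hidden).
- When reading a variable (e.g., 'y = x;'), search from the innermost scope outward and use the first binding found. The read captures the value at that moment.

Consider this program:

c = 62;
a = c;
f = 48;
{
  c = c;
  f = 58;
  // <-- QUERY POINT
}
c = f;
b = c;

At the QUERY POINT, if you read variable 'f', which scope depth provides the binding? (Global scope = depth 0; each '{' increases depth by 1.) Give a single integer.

Answer: 1

Derivation:
Step 1: declare c=62 at depth 0
Step 2: declare a=(read c)=62 at depth 0
Step 3: declare f=48 at depth 0
Step 4: enter scope (depth=1)
Step 5: declare c=(read c)=62 at depth 1
Step 6: declare f=58 at depth 1
Visible at query point: a=62 c=62 f=58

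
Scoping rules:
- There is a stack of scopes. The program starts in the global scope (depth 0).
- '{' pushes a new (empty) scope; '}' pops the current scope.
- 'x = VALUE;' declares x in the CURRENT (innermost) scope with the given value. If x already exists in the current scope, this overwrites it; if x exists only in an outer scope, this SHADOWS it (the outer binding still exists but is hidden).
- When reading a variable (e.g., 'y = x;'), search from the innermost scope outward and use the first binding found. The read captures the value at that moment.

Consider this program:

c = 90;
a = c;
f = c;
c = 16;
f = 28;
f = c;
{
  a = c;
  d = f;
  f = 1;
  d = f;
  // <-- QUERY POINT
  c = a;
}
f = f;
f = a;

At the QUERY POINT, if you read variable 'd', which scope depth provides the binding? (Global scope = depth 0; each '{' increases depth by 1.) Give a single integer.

Answer: 1

Derivation:
Step 1: declare c=90 at depth 0
Step 2: declare a=(read c)=90 at depth 0
Step 3: declare f=(read c)=90 at depth 0
Step 4: declare c=16 at depth 0
Step 5: declare f=28 at depth 0
Step 6: declare f=(read c)=16 at depth 0
Step 7: enter scope (depth=1)
Step 8: declare a=(read c)=16 at depth 1
Step 9: declare d=(read f)=16 at depth 1
Step 10: declare f=1 at depth 1
Step 11: declare d=(read f)=1 at depth 1
Visible at query point: a=16 c=16 d=1 f=1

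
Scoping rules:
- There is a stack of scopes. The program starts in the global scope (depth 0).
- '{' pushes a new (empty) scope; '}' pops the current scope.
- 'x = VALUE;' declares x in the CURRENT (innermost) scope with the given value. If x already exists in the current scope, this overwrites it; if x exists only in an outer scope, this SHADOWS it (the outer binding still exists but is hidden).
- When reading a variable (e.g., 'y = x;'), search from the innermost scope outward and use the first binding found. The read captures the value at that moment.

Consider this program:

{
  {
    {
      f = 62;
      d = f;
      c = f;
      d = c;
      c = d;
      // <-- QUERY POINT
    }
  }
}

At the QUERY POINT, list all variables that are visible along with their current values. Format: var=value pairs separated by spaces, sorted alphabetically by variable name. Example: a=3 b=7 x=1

Answer: c=62 d=62 f=62

Derivation:
Step 1: enter scope (depth=1)
Step 2: enter scope (depth=2)
Step 3: enter scope (depth=3)
Step 4: declare f=62 at depth 3
Step 5: declare d=(read f)=62 at depth 3
Step 6: declare c=(read f)=62 at depth 3
Step 7: declare d=(read c)=62 at depth 3
Step 8: declare c=(read d)=62 at depth 3
Visible at query point: c=62 d=62 f=62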